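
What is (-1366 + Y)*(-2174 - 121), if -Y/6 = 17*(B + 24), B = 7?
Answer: 10391760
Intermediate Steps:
Y = -3162 (Y = -102*(7 + 24) = -102*31 = -6*527 = -3162)
(-1366 + Y)*(-2174 - 121) = (-1366 - 3162)*(-2174 - 121) = -4528*(-2295) = 10391760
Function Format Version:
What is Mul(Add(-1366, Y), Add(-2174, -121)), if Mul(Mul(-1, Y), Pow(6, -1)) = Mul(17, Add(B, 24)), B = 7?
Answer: 10391760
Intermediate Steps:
Y = -3162 (Y = Mul(-6, Mul(17, Add(7, 24))) = Mul(-6, Mul(17, 31)) = Mul(-6, 527) = -3162)
Mul(Add(-1366, Y), Add(-2174, -121)) = Mul(Add(-1366, -3162), Add(-2174, -121)) = Mul(-4528, -2295) = 10391760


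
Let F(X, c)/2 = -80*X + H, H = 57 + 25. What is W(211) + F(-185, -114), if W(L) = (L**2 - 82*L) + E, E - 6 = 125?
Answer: 57114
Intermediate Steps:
E = 131 (E = 6 + 125 = 131)
H = 82
W(L) = 131 + L**2 - 82*L (W(L) = (L**2 - 82*L) + 131 = 131 + L**2 - 82*L)
F(X, c) = 164 - 160*X (F(X, c) = 2*(-80*X + 82) = 2*(82 - 80*X) = 164 - 160*X)
W(211) + F(-185, -114) = (131 + 211**2 - 82*211) + (164 - 160*(-185)) = (131 + 44521 - 17302) + (164 + 29600) = 27350 + 29764 = 57114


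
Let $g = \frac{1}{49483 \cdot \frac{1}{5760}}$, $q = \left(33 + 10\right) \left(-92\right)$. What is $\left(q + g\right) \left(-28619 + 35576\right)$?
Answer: $- \frac{1361825709516}{49483} \approx -2.7521 \cdot 10^{7}$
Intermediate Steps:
$q = -3956$ ($q = 43 \left(-92\right) = -3956$)
$g = \frac{5760}{49483}$ ($g = \frac{1}{49483 \cdot \frac{1}{5760}} = \frac{1}{\frac{49483}{5760}} = \frac{5760}{49483} \approx 0.1164$)
$\left(q + g\right) \left(-28619 + 35576\right) = \left(-3956 + \frac{5760}{49483}\right) \left(-28619 + 35576\right) = \left(- \frac{195748988}{49483}\right) 6957 = - \frac{1361825709516}{49483}$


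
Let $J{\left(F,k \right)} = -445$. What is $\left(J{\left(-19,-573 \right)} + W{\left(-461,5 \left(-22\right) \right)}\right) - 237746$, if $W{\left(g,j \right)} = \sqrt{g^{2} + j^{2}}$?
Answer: $-238191 + \sqrt{224621} \approx -2.3772 \cdot 10^{5}$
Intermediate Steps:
$\left(J{\left(-19,-573 \right)} + W{\left(-461,5 \left(-22\right) \right)}\right) - 237746 = \left(-445 + \sqrt{\left(-461\right)^{2} + \left(5 \left(-22\right)\right)^{2}}\right) - 237746 = \left(-445 + \sqrt{212521 + \left(-110\right)^{2}}\right) - 237746 = \left(-445 + \sqrt{212521 + 12100}\right) - 237746 = \left(-445 + \sqrt{224621}\right) - 237746 = -238191 + \sqrt{224621}$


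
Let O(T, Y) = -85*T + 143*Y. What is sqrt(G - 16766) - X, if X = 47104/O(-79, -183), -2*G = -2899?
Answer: 23552/9727 + I*sqrt(61266)/2 ≈ 2.4213 + 123.76*I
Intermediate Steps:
G = 2899/2 (G = -1/2*(-2899) = 2899/2 ≈ 1449.5)
X = -23552/9727 (X = 47104/(-85*(-79) + 143*(-183)) = 47104/(6715 - 26169) = 47104/(-19454) = 47104*(-1/19454) = -23552/9727 ≈ -2.4213)
sqrt(G - 16766) - X = sqrt(2899/2 - 16766) - 1*(-23552/9727) = sqrt(-30633/2) + 23552/9727 = I*sqrt(61266)/2 + 23552/9727 = 23552/9727 + I*sqrt(61266)/2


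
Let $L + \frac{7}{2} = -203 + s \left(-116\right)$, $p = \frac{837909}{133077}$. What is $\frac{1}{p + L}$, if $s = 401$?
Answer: $- \frac{88718}{4144568149} \approx -2.1406 \cdot 10^{-5}$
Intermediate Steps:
$p = \frac{279303}{44359}$ ($p = 837909 \cdot \frac{1}{133077} = \frac{279303}{44359} \approx 6.2964$)
$L = - \frac{93445}{2}$ ($L = - \frac{7}{2} + \left(-203 + 401 \left(-116\right)\right) = - \frac{7}{2} - 46719 = - \frac{93445}{2} \approx -46723.0$)
$\frac{1}{p + L} = \frac{1}{\frac{279303}{44359} - \frac{93445}{2}} = \frac{1}{- \frac{4144568149}{88718}} = - \frac{88718}{4144568149}$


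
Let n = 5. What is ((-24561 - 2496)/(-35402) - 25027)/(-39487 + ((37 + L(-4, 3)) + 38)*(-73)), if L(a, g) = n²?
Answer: 885978797/1656353374 ≈ 0.53490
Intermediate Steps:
L(a, g) = 25 (L(a, g) = 5² = 25)
((-24561 - 2496)/(-35402) - 25027)/(-39487 + ((37 + L(-4, 3)) + 38)*(-73)) = ((-24561 - 2496)/(-35402) - 25027)/(-39487 + ((37 + 25) + 38)*(-73)) = (-27057*(-1/35402) - 25027)/(-39487 + (62 + 38)*(-73)) = (27057/35402 - 25027)/(-39487 + 100*(-73)) = -885978797/(35402*(-39487 - 7300)) = -885978797/35402/(-46787) = -885978797/35402*(-1/46787) = 885978797/1656353374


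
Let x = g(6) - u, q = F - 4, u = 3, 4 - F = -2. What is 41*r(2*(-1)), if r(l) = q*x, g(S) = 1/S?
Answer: -697/3 ≈ -232.33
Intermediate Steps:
F = 6 (F = 4 - 1*(-2) = 4 + 2 = 6)
q = 2 (q = 6 - 4 = 2)
x = -17/6 (x = 1/6 - 1*3 = 1/6 - 3 = -17/6 ≈ -2.8333)
r(l) = -17/3 (r(l) = 2*(-17/6) = -17/3)
41*r(2*(-1)) = 41*(-17/3) = -697/3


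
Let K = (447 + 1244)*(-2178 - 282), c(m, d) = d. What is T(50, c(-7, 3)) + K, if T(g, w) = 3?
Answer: -4159857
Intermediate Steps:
K = -4159860 (K = 1691*(-2460) = -4159860)
T(50, c(-7, 3)) + K = 3 - 4159860 = -4159857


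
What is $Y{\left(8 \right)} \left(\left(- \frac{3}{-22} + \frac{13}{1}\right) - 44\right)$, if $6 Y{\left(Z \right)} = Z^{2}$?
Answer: $- \frac{10864}{33} \approx -329.21$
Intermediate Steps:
$Y{\left(Z \right)} = \frac{Z^{2}}{6}$
$Y{\left(8 \right)} \left(\left(- \frac{3}{-22} + \frac{13}{1}\right) - 44\right) = \frac{8^{2}}{6} \left(\left(- \frac{3}{-22} + \frac{13}{1}\right) - 44\right) = \frac{1}{6} \cdot 64 \left(\left(\left(-3\right) \left(- \frac{1}{22}\right) + 13 \cdot 1\right) - 44\right) = \frac{32 \left(\left(\frac{3}{22} + 13\right) - 44\right)}{3} = \frac{32 \left(\frac{289}{22} - 44\right)}{3} = \frac{32}{3} \left(- \frac{679}{22}\right) = - \frac{10864}{33}$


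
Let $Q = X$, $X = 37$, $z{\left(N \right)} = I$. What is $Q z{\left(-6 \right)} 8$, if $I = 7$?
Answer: $2072$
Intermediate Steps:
$z{\left(N \right)} = 7$
$Q = 37$
$Q z{\left(-6 \right)} 8 = 37 \cdot 7 \cdot 8 = 259 \cdot 8 = 2072$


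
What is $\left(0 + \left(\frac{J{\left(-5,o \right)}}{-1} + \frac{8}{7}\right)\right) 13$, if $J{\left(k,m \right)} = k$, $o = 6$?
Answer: $\frac{559}{7} \approx 79.857$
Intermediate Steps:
$\left(0 + \left(\frac{J{\left(-5,o \right)}}{-1} + \frac{8}{7}\right)\right) 13 = \left(0 + \left(- \frac{5}{-1} + \frac{8}{7}\right)\right) 13 = \left(0 + \left(\left(-5\right) \left(-1\right) + 8 \cdot \frac{1}{7}\right)\right) 13 = \left(0 + \left(5 + \frac{8}{7}\right)\right) 13 = \left(0 + \frac{43}{7}\right) 13 = \frac{43}{7} \cdot 13 = \frac{559}{7}$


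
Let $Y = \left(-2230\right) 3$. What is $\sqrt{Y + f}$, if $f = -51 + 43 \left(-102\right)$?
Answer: $i \sqrt{11127} \approx 105.48 i$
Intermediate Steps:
$f = -4437$ ($f = -51 - 4386 = -4437$)
$Y = -6690$
$\sqrt{Y + f} = \sqrt{-6690 - 4437} = \sqrt{-11127} = i \sqrt{11127}$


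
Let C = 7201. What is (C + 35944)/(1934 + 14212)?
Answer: 43145/16146 ≈ 2.6722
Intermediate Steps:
(C + 35944)/(1934 + 14212) = (7201 + 35944)/(1934 + 14212) = 43145/16146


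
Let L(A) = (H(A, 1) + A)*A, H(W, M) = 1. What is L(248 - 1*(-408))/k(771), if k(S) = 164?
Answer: 2628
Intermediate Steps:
L(A) = A*(1 + A) (L(A) = (1 + A)*A = A*(1 + A))
L(248 - 1*(-408))/k(771) = ((248 - 1*(-408))*(1 + (248 - 1*(-408))))/164 = ((248 + 408)*(1 + (248 + 408)))*(1/164) = (656*(1 + 656))*(1/164) = (656*657)*(1/164) = 430992*(1/164) = 2628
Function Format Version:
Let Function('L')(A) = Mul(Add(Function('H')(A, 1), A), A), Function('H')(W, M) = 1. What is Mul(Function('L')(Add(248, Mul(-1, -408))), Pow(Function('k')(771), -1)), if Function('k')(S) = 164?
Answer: 2628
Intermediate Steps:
Function('L')(A) = Mul(A, Add(1, A)) (Function('L')(A) = Mul(Add(1, A), A) = Mul(A, Add(1, A)))
Mul(Function('L')(Add(248, Mul(-1, -408))), Pow(Function('k')(771), -1)) = Mul(Mul(Add(248, Mul(-1, -408)), Add(1, Add(248, Mul(-1, -408)))), Pow(164, -1)) = Mul(Mul(Add(248, 408), Add(1, Add(248, 408))), Rational(1, 164)) = Mul(Mul(656, Add(1, 656)), Rational(1, 164)) = Mul(Mul(656, 657), Rational(1, 164)) = Mul(430992, Rational(1, 164)) = 2628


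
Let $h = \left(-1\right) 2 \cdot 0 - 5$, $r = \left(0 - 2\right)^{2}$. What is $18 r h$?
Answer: $-360$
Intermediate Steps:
$r = 4$ ($r = \left(-2\right)^{2} = 4$)
$h = -5$ ($h = \left(-2\right) 0 - 5 = 0 - 5 = -5$)
$18 r h = 18 \cdot 4 \left(-5\right) = 72 \left(-5\right) = -360$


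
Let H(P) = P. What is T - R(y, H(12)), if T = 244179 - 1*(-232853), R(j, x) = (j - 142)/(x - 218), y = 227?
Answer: 98268677/206 ≈ 4.7703e+5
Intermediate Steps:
R(j, x) = (-142 + j)/(-218 + x)
T = 477032 (T = 244179 + 232853 = 477032)
T - R(y, H(12)) = 477032 - (-142 + 227)/(-218 + 12) = 477032 - 85/(-206) = 477032 - (-1)*85/206 = 477032 - 1*(-85/206) = 477032 + 85/206 = 98268677/206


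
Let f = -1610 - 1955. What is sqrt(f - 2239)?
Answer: 2*I*sqrt(1451) ≈ 76.184*I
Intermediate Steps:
f = -3565
sqrt(f - 2239) = sqrt(-3565 - 2239) = sqrt(-5804) = 2*I*sqrt(1451)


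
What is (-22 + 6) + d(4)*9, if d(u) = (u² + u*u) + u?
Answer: 308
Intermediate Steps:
d(u) = u + 2*u² (d(u) = (u² + u²) + u = 2*u² + u = u + 2*u²)
(-22 + 6) + d(4)*9 = (-22 + 6) + (4*(1 + 2*4))*9 = -16 + (4*(1 + 8))*9 = -16 + (4*9)*9 = -16 + 36*9 = -16 + 324 = 308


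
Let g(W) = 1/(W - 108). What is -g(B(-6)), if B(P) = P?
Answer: 1/114 ≈ 0.0087719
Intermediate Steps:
g(W) = 1/(-108 + W)
-g(B(-6)) = -1/(-108 - 6) = -1/(-114) = -1*(-1/114) = 1/114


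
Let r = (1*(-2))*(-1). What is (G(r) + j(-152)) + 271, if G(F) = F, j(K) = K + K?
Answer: -31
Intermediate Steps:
j(K) = 2*K
r = 2 (r = -2*(-1) = 2)
(G(r) + j(-152)) + 271 = (2 + 2*(-152)) + 271 = (2 - 304) + 271 = -302 + 271 = -31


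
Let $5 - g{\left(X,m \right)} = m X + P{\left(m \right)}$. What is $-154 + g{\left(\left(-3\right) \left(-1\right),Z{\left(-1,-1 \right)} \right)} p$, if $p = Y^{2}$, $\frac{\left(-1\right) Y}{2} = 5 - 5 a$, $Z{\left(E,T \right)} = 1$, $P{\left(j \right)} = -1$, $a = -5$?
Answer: $10646$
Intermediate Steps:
$Y = -60$ ($Y = - 2 \left(5 - -25\right) = - 2 \left(5 + 25\right) = \left(-2\right) 30 = -60$)
$p = 3600$ ($p = \left(-60\right)^{2} = 3600$)
$g{\left(X,m \right)} = 6 - X m$ ($g{\left(X,m \right)} = 5 - \left(m X - 1\right) = 5 - \left(X m - 1\right) = 5 - \left(-1 + X m\right) = 6 - X m$)
$-154 + g{\left(\left(-3\right) \left(-1\right),Z{\left(-1,-1 \right)} \right)} p = -154 + \left(6 - \left(-3\right) \left(-1\right) 1\right) 3600 = -154 + \left(6 - 3 \cdot 1\right) 3600 = -154 + \left(6 - 3\right) 3600 = -154 + 3 \cdot 3600 = -154 + 10800 = 10646$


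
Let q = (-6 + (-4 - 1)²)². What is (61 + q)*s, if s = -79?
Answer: -33338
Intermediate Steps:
q = 361 (q = (-6 + (-5)²)² = (-6 + 25)² = 19² = 361)
(61 + q)*s = (61 + 361)*(-79) = 422*(-79) = -33338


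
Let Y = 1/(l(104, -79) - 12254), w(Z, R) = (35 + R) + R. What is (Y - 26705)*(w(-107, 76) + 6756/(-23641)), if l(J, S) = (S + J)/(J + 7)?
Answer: -160335136599755416/32155755329 ≈ -4.9862e+6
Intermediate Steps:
l(J, S) = (J + S)/(7 + J)
w(Z, R) = 35 + 2*R
Y = -111/1360169 (Y = 1/((104 - 79)/(7 + 104) - 12254) = 1/(25/111 - 12254) = 1/(-1360169/111) = -111/1360169 ≈ -8.1607e-5)
(Y - 26705)*(w(-107, 76) + 6756/(-23641)) = (-111/1360169 - 26705)*((35 + 2*76) + 6756/(-23641)) = -36323313256*((35 + 152) + 6756*(-1/23641))/1360169 = -36323313256*(187 - 6756/23641)/1360169 = -36323313256/1360169*4414111/23641 = -160335136599755416/32155755329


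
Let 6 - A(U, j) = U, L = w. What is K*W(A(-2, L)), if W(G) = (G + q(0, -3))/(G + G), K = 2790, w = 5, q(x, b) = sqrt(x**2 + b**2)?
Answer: 15345/8 ≈ 1918.1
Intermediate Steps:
q(x, b) = sqrt(b**2 + x**2)
L = 5
A(U, j) = 6 - U
W(G) = (3 + G)/(2*G) (W(G) = (G + sqrt((-3)**2 + 0**2))/(G + G) = (G + sqrt(9 + 0))/((2*G)) = (G + sqrt(9))*(1/(2*G)) = (G + 3)*(1/(2*G)) = (3 + G)*(1/(2*G)) = (3 + G)/(2*G))
K*W(A(-2, L)) = 2790*((3 + (6 - 1*(-2)))/(2*(6 - 1*(-2)))) = 2790*((3 + (6 + 2))/(2*(6 + 2))) = 2790*((1/2)*(3 + 8)/8) = 2790*((1/2)*(1/8)*11) = 2790*(11/16) = 15345/8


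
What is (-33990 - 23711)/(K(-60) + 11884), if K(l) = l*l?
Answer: -8243/2212 ≈ -3.7265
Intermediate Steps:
K(l) = l²
(-33990 - 23711)/(K(-60) + 11884) = (-33990 - 23711)/((-60)² + 11884) = -57701/(3600 + 11884) = -57701/15484 = -57701*1/15484 = -8243/2212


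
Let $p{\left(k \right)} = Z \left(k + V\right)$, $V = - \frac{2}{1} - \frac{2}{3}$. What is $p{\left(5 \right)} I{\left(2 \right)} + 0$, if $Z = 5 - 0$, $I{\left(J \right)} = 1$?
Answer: $\frac{35}{3} \approx 11.667$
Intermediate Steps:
$V = - \frac{8}{3}$ ($V = \left(-2\right) 1 - \frac{2}{3} = -2 - \frac{2}{3} = - \frac{8}{3} \approx -2.6667$)
$Z = 5$ ($Z = 5 + 0 = 5$)
$p{\left(k \right)} = - \frac{40}{3} + 5 k$ ($p{\left(k \right)} = 5 \left(k - \frac{8}{3}\right) = 5 \left(- \frac{8}{3} + k\right) = - \frac{40}{3} + 5 k$)
$p{\left(5 \right)} I{\left(2 \right)} + 0 = \left(- \frac{40}{3} + 5 \cdot 5\right) 1 + 0 = \left(- \frac{40}{3} + 25\right) 1 + 0 = \frac{35}{3} \cdot 1 + 0 = \frac{35}{3} + 0 = \frac{35}{3}$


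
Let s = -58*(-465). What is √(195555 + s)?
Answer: 15*√989 ≈ 471.73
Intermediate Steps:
s = 26970
√(195555 + s) = √(195555 + 26970) = √222525 = 15*√989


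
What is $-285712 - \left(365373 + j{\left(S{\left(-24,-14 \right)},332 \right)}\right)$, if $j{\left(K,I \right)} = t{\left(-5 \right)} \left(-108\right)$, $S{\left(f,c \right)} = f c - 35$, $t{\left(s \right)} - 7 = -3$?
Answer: $-650653$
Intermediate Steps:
$t{\left(s \right)} = 4$ ($t{\left(s \right)} = 7 - 3 = 4$)
$S{\left(f,c \right)} = -35 + c f$ ($S{\left(f,c \right)} = c f - 35 = -35 + c f$)
$j{\left(K,I \right)} = -432$ ($j{\left(K,I \right)} = 4 \left(-108\right) = -432$)
$-285712 - \left(365373 + j{\left(S{\left(-24,-14 \right)},332 \right)}\right) = -285712 - \left(365373 - 432\right) = -285712 - 364941 = -650653$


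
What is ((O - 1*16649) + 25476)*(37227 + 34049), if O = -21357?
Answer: -893088280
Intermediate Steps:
((O - 1*16649) + 25476)*(37227 + 34049) = ((-21357 - 1*16649) + 25476)*(37227 + 34049) = ((-21357 - 16649) + 25476)*71276 = (-38006 + 25476)*71276 = -12530*71276 = -893088280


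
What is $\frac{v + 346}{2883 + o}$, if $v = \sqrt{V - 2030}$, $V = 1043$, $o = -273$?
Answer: $\frac{173}{1305} + \frac{i \sqrt{987}}{2610} \approx 0.13257 + 0.012037 i$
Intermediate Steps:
$v = i \sqrt{987}$ ($v = \sqrt{1043 - 2030} = \sqrt{-987} = i \sqrt{987} \approx 31.417 i$)
$\frac{v + 346}{2883 + o} = \frac{i \sqrt{987} + 346}{2883 - 273} = \frac{346 + i \sqrt{987}}{2610} = \left(346 + i \sqrt{987}\right) \frac{1}{2610} = \frac{173}{1305} + \frac{i \sqrt{987}}{2610}$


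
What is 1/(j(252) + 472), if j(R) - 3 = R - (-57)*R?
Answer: 1/15091 ≈ 6.6265e-5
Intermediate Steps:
j(R) = 3 + 58*R (j(R) = 3 + (R - (-57)*R) = 3 + (R + 57*R) = 3 + 58*R)
1/(j(252) + 472) = 1/((3 + 58*252) + 472) = 1/((3 + 14616) + 472) = 1/(14619 + 472) = 1/15091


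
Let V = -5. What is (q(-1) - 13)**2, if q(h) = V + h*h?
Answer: 289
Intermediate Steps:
q(h) = -5 + h**2 (q(h) = -5 + h*h = -5 + h**2)
(q(-1) - 13)**2 = ((-5 + (-1)**2) - 13)**2 = ((-5 + 1) - 13)**2 = (-4 - 13)**2 = (-17)**2 = 289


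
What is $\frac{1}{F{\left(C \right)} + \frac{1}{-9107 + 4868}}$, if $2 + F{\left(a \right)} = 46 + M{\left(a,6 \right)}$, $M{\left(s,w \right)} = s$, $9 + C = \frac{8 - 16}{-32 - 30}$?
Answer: $\frac{131409}{4616240} \approx 0.028467$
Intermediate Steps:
$C = - \frac{275}{31}$ ($C = -9 + \frac{8 - 16}{-32 - 30} = -9 - \frac{8}{-62} = -9 - - \frac{4}{31} = -9 + \frac{4}{31} = - \frac{275}{31} \approx -8.871$)
$F{\left(a \right)} = 44 + a$ ($F{\left(a \right)} = -2 + \left(46 + a\right) = 44 + a$)
$\frac{1}{F{\left(C \right)} + \frac{1}{-9107 + 4868}} = \frac{1}{\left(44 - \frac{275}{31}\right) + \frac{1}{-9107 + 4868}} = \frac{1}{\frac{1089}{31} + \frac{1}{-4239}} = \frac{1}{\frac{1089}{31} - \frac{1}{4239}} = \frac{1}{\frac{4616240}{131409}} = \frac{131409}{4616240}$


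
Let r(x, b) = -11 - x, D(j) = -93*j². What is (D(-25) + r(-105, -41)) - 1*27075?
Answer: -85106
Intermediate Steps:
(D(-25) + r(-105, -41)) - 1*27075 = (-93*(-25)² + (-11 - 1*(-105))) - 1*27075 = (-93*625 + (-11 + 105)) - 27075 = (-58125 + 94) - 27075 = -58031 - 27075 = -85106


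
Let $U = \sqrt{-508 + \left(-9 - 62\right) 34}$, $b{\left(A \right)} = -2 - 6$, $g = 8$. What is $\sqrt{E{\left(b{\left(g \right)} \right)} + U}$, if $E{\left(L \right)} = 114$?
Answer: $\sqrt{114 + i \sqrt{2922}} \approx 10.958 + 2.4664 i$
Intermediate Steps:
$b{\left(A \right)} = -8$ ($b{\left(A \right)} = -2 - 6 = -8$)
$U = i \sqrt{2922}$ ($U = \sqrt{-508 - 2414} = \sqrt{-2922} = i \sqrt{2922} \approx 54.056 i$)
$\sqrt{E{\left(b{\left(g \right)} \right)} + U} = \sqrt{114 + i \sqrt{2922}}$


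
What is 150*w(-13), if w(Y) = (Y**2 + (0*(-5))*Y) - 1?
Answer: 25200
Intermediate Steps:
w(Y) = -1 + Y**2 (w(Y) = (Y**2 + 0*Y) - 1 = (Y**2 + 0) - 1 = Y**2 - 1 = -1 + Y**2)
150*w(-13) = 150*(-1 + (-13)**2) = 150*(-1 + 169) = 150*168 = 25200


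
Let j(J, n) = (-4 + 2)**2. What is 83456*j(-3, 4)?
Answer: 333824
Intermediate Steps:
j(J, n) = 4 (j(J, n) = (-2)**2 = 4)
83456*j(-3, 4) = 83456*4 = 333824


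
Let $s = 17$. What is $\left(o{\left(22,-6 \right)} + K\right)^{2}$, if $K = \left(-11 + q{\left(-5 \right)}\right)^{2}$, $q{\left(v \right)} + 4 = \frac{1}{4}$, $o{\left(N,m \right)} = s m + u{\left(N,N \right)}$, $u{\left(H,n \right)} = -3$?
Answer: $\frac{3243601}{256} \approx 12670.0$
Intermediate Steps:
$o{\left(N,m \right)} = -3 + 17 m$ ($o{\left(N,m \right)} = 17 m - 3 = -3 + 17 m$)
$q{\left(v \right)} = - \frac{15}{4}$ ($q{\left(v \right)} = -4 + \frac{1}{4} = - \frac{15}{4}$)
$K = \frac{3481}{16}$ ($K = \left(-11 - \frac{15}{4}\right)^{2} = \left(- \frac{59}{4}\right)^{2} = \frac{3481}{16} \approx 217.56$)
$\left(o{\left(22,-6 \right)} + K\right)^{2} = \left(\left(-3 + 17 \left(-6\right)\right) + \frac{3481}{16}\right)^{2} = \left(\left(-3 - 102\right) + \frac{3481}{16}\right)^{2} = \left(-105 + \frac{3481}{16}\right)^{2} = \left(\frac{1801}{16}\right)^{2} = \frac{3243601}{256}$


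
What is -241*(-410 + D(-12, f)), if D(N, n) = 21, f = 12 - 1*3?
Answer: 93749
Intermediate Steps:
f = 9 (f = 12 - 3 = 9)
-241*(-410 + D(-12, f)) = -241*(-410 + 21) = -241*(-389) = 93749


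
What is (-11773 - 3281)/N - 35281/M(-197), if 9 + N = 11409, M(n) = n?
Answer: 66539627/374300 ≈ 177.77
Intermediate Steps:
N = 11400 (N = -9 + 11409 = 11400)
(-11773 - 3281)/N - 35281/M(-197) = (-11773 - 3281)/11400 - 35281/(-197) = -15054*1/11400 - 35281*(-1/197) = -2509/1900 + 35281/197 = 66539627/374300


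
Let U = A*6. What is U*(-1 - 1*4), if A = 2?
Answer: -60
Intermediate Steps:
U = 12 (U = 2*6 = 12)
U*(-1 - 1*4) = 12*(-1 - 1*4) = 12*(-1 - 4) = 12*(-5) = -60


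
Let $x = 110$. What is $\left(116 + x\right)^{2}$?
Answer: $51076$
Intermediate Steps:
$\left(116 + x\right)^{2} = \left(116 + 110\right)^{2} = 226^{2} = 51076$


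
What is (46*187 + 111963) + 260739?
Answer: 381304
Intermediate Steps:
(46*187 + 111963) + 260739 = (8602 + 111963) + 260739 = 120565 + 260739 = 381304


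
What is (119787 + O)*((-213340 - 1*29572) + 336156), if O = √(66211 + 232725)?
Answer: 11169419028 + 186488*√74734 ≈ 1.1220e+10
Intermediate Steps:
O = 2*√74734 (O = √298936 = 2*√74734 ≈ 546.75)
(119787 + O)*((-213340 - 1*29572) + 336156) = (119787 + 2*√74734)*((-213340 - 1*29572) + 336156) = (119787 + 2*√74734)*((-213340 - 29572) + 336156) = (119787 + 2*√74734)*(-242912 + 336156) = (119787 + 2*√74734)*93244 = 11169419028 + 186488*√74734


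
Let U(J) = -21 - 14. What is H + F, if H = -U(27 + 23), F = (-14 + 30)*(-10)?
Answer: -125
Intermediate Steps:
U(J) = -35
F = -160 (F = 16*(-10) = -160)
H = 35 (H = -1*(-35) = 35)
H + F = 35 - 160 = -125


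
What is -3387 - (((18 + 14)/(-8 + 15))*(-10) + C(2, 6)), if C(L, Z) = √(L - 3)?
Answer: -23389/7 - I ≈ -3341.3 - 1.0*I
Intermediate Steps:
C(L, Z) = √(-3 + L)
-3387 - (((18 + 14)/(-8 + 15))*(-10) + C(2, 6)) = -3387 - (((18 + 14)/(-8 + 15))*(-10) + √(-3 + 2)) = -3387 - ((32/7)*(-10) + √(-1)) = -3387 - ((32*(⅐))*(-10) + I) = -3387 - ((32/7)*(-10) + I) = -3387 - (-320/7 + I) = -3387 + (320/7 - I) = -23389/7 - I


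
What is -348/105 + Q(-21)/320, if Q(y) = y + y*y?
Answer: -1121/560 ≈ -2.0018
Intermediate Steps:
Q(y) = y + y**2
-348/105 + Q(-21)/320 = -348/105 - 21*(1 - 21)/320 = -348*1/105 - 21*(-20)*(1/320) = -116/35 + 420*(1/320) = -116/35 + 21/16 = -1121/560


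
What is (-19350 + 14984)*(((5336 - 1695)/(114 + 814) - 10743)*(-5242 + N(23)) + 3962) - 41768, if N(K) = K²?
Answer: -102541617887417/464 ≈ -2.2099e+11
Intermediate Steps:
(-19350 + 14984)*(((5336 - 1695)/(114 + 814) - 10743)*(-5242 + N(23)) + 3962) - 41768 = (-19350 + 14984)*(((5336 - 1695)/(114 + 814) - 10743)*(-5242 + 23²) + 3962) - 41768 = -4366*((3641/928 - 10743)*(-5242 + 529) + 3962) - 41768 = -4366*((3641*(1/928) - 10743)*(-4713) + 3962) - 41768 = -4366*((3641/928 - 10743)*(-4713) + 3962) - 41768 = -4366*(-9965863/928*(-4713) + 3962) - 41768 = -4366*(46969112319/928 + 3962) - 41768 = -4366*46972789055/928 - 41768 = -102541598507065/464 - 41768 = -102541617887417/464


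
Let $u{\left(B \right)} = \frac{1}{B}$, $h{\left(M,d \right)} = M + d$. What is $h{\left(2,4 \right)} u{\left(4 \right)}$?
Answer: $\frac{3}{2} \approx 1.5$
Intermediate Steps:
$h{\left(2,4 \right)} u{\left(4 \right)} = \frac{2 + 4}{4} = 6 \cdot \frac{1}{4} = \frac{3}{2}$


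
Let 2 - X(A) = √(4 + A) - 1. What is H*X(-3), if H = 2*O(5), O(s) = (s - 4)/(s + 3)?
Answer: ½ ≈ 0.50000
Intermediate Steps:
O(s) = (-4 + s)/(3 + s)
X(A) = 3 - √(4 + A) (X(A) = 2 - (√(4 + A) - 1) = 2 - (-1 + √(4 + A)) = 2 + (1 - √(4 + A)) = 3 - √(4 + A))
H = ¼ (H = 2*((-4 + 5)/(3 + 5)) = 2*(1/8) = 2*((⅛)*1) = 2*(⅛) = ¼ ≈ 0.25000)
H*X(-3) = (3 - √(4 - 3))/4 = (3 - √1)/4 = (3 - 1*1)/4 = (3 - 1)/4 = (¼)*2 = ½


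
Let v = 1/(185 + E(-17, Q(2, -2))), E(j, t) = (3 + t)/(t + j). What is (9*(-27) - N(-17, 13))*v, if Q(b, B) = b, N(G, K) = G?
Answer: -339/277 ≈ -1.2238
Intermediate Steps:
E(j, t) = (3 + t)/(j + t)
v = 3/554 (v = 1/(185 + (3 + 2)/(-17 + 2)) = 1/(185 + 5/(-15)) = 1/(185 - 1/15*5) = 1/(185 - ⅓) = 1/(554/3) = 3/554 ≈ 0.0054152)
(9*(-27) - N(-17, 13))*v = (9*(-27) - 1*(-17))*(3/554) = (-243 + 17)*(3/554) = -226*3/554 = -339/277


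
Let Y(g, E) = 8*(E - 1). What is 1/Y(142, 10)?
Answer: 1/72 ≈ 0.013889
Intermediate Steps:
Y(g, E) = -8 + 8*E (Y(g, E) = 8*(-1 + E) = -8 + 8*E)
1/Y(142, 10) = 1/(-8 + 8*10) = 1/(-8 + 80) = 1/72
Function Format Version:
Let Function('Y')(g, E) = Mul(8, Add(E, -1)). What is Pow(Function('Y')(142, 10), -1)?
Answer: Rational(1, 72) ≈ 0.013889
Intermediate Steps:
Function('Y')(g, E) = Add(-8, Mul(8, E)) (Function('Y')(g, E) = Mul(8, Add(-1, E)) = Add(-8, Mul(8, E)))
Pow(Function('Y')(142, 10), -1) = Pow(Add(-8, Mul(8, 10)), -1) = Pow(Add(-8, 80), -1) = Pow(72, -1) = Rational(1, 72)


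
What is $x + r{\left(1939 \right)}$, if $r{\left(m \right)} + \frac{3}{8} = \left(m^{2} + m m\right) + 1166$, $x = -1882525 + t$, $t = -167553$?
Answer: $\frac{43764237}{8} \approx 5.4705 \cdot 10^{6}$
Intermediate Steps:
$x = -2050078$ ($x = -1882525 - 167553 = -2050078$)
$r{\left(m \right)} = \frac{9325}{8} + 2 m^{2}$ ($r{\left(m \right)} = - \frac{3}{8} + \left(\left(m^{2} + m m\right) + 1166\right) = - \frac{3}{8} + \left(\left(m^{2} + m^{2}\right) + 1166\right) = - \frac{3}{8} + \left(2 m^{2} + 1166\right) = - \frac{3}{8} + \left(1166 + 2 m^{2}\right) = \frac{9325}{8} + 2 m^{2}$)
$x + r{\left(1939 \right)} = -2050078 + \left(\frac{9325}{8} + 2 \cdot 1939^{2}\right) = -2050078 + \left(\frac{9325}{8} + 2 \cdot 3759721\right) = -2050078 + \left(\frac{9325}{8} + 7519442\right) = -2050078 + \frac{60164861}{8} = \frac{43764237}{8}$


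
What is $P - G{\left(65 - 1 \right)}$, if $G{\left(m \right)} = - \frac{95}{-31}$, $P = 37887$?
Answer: $\frac{1174402}{31} \approx 37884.0$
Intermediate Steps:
$G{\left(m \right)} = \frac{95}{31}$ ($G{\left(m \right)} = \left(-95\right) \left(- \frac{1}{31}\right) = \frac{95}{31}$)
$P - G{\left(65 - 1 \right)} = 37887 - \frac{95}{31} = \frac{1174402}{31}$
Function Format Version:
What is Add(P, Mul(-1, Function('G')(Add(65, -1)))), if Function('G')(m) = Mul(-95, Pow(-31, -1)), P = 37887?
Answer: Rational(1174402, 31) ≈ 37884.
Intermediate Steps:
Function('G')(m) = Rational(95, 31) (Function('G')(m) = Mul(-95, Rational(-1, 31)) = Rational(95, 31))
Add(P, Mul(-1, Function('G')(Add(65, -1)))) = Add(37887, Mul(-1, Rational(95, 31))) = Add(37887, Rational(-95, 31)) = Rational(1174402, 31)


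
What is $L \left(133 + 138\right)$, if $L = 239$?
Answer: $64769$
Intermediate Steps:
$L \left(133 + 138\right) = 239 \left(133 + 138\right) = 239 \cdot 271 = 64769$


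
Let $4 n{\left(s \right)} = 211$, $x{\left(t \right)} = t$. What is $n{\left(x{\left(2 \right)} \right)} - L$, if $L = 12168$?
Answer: $- \frac{48461}{4} \approx -12115.0$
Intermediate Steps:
$n{\left(s \right)} = \frac{211}{4}$ ($n{\left(s \right)} = \frac{1}{4} \cdot 211 = \frac{211}{4}$)
$n{\left(x{\left(2 \right)} \right)} - L = \frac{211}{4} - 12168 = - \frac{48461}{4}$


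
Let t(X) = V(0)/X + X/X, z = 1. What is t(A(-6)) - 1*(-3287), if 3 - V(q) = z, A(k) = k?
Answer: 9863/3 ≈ 3287.7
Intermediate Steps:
V(q) = 2 (V(q) = 3 - 1*1 = 3 - 1 = 2)
t(X) = 1 + 2/X (t(X) = 2/X + X/X = 2/X + 1 = 1 + 2/X)
t(A(-6)) - 1*(-3287) = (2 - 6)/(-6) - 1*(-3287) = -1/6*(-4) + 3287 = 2/3 + 3287 = 9863/3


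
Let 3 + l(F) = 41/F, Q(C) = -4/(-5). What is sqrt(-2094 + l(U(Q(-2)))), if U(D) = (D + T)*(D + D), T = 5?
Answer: I*sqrt(28157782)/116 ≈ 45.745*I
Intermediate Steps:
Q(C) = 4/5 (Q(C) = -4*(-1/5) = 4/5)
U(D) = 2*D*(5 + D) (U(D) = (D + 5)*(D + D) = (5 + D)*(2*D) = 2*D*(5 + D))
l(F) = -3 + 41/F
sqrt(-2094 + l(U(Q(-2)))) = sqrt(-2094 + (-3 + 41/((2*(4/5)*(5 + 4/5))))) = sqrt(-2094 + (-3 + 41/((2*(4/5)*(29/5))))) = sqrt(-2094 + (-3 + 41/(232/25))) = sqrt(-2094 + (-3 + 41*(25/232))) = sqrt(-2094 + (-3 + 1025/232)) = sqrt(-2094 + 329/232) = sqrt(-485479/232) = I*sqrt(28157782)/116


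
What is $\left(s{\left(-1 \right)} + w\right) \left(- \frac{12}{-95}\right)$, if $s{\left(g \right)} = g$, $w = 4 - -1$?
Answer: $\frac{48}{95} \approx 0.50526$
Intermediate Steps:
$w = 5$ ($w = 4 + 1 = 5$)
$\left(s{\left(-1 \right)} + w\right) \left(- \frac{12}{-95}\right) = \left(-1 + 5\right) \left(- \frac{12}{-95}\right) = 4 \left(\left(-12\right) \left(- \frac{1}{95}\right)\right) = 4 \cdot \frac{12}{95} = \frac{48}{95}$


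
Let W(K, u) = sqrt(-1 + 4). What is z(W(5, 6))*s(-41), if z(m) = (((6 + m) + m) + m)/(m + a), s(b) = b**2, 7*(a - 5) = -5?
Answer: 458913/251 + 188272*sqrt(3)/251 ≈ 3127.5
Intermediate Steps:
a = 30/7 (a = 5 + (1/7)*(-5) = 5 - 5/7 = 30/7 ≈ 4.2857)
W(K, u) = sqrt(3)
z(m) = (6 + 3*m)/(30/7 + m) (z(m) = (((6 + m) + m) + m)/(m + 30/7) = ((6 + 2*m) + m)/(30/7 + m) = (6 + 3*m)/(30/7 + m))
z(W(5, 6))*s(-41) = (21*(2 + sqrt(3))/(30 + 7*sqrt(3)))*(-41)**2 = (21*(2 + sqrt(3))/(30 + 7*sqrt(3)))*1681 = 35301*(2 + sqrt(3))/(30 + 7*sqrt(3))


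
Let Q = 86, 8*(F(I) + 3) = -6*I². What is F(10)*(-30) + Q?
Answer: 2426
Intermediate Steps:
F(I) = -3 - 3*I²/4 (F(I) = -3 + (-6*I²)/8 = -3 - 3*I²/4)
F(10)*(-30) + Q = (-3 - ¾*10²)*(-30) + 86 = (-3 - ¾*100)*(-30) + 86 = (-3 - 75)*(-30) + 86 = -78*(-30) + 86 = 2340 + 86 = 2426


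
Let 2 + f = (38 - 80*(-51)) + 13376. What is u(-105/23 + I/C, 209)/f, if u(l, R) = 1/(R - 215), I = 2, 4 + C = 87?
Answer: -1/104952 ≈ -9.5282e-6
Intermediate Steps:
C = 83 (C = -4 + 87 = 83)
u(l, R) = 1/(-215 + R)
f = 17492 (f = -2 + ((38 - 80*(-51)) + 13376) = -2 + ((38 + 4080) + 13376) = -2 + (4118 + 13376) = -2 + 17494 = 17492)
u(-105/23 + I/C, 209)/f = 1/((-215 + 209)*17492) = (1/17492)/(-6) = -1/6*1/17492 = -1/104952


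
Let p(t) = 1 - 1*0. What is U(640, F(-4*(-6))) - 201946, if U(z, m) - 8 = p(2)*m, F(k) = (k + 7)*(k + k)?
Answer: -200450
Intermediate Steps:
p(t) = 1 (p(t) = 1 + 0 = 1)
F(k) = 2*k*(7 + k) (F(k) = (7 + k)*(2*k) = 2*k*(7 + k))
U(z, m) = 8 + m (U(z, m) = 8 + 1*m = 8 + m)
U(640, F(-4*(-6))) - 201946 = (8 + 2*(-4*(-6))*(7 - 4*(-6))) - 201946 = (8 + 2*24*(7 + 24)) - 201946 = (8 + 2*24*31) - 201946 = (8 + 1488) - 201946 = 1496 - 201946 = -200450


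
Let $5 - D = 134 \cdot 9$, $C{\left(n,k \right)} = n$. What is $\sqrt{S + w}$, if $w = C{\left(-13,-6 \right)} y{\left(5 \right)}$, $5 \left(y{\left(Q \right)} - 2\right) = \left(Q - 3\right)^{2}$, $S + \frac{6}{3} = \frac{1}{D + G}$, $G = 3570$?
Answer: $\frac{i \sqrt{5387615335}}{11845} \approx 6.1967 i$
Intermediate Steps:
$D = -1201$ ($D = 5 - 134 \cdot 9 = 5 - 1206 = -1201$)
$S = - \frac{4737}{2369}$ ($S = -2 + \frac{1}{-1201 + 3570} = -2 + \frac{1}{2369} = - \frac{4737}{2369} \approx -1.9996$)
$y{\left(Q \right)} = 2 + \frac{\left(-3 + Q\right)^{2}}{5}$ ($y{\left(Q \right)} = 2 + \frac{\left(Q - 3\right)^{2}}{5} = 2 + \frac{\left(-3 + Q\right)^{2}}{5}$)
$w = - \frac{182}{5}$ ($w = - 13 \left(2 + \frac{\left(-3 + 5\right)^{2}}{5}\right) = - 13 \left(2 + \frac{2^{2}}{5}\right) = - 13 \left(2 + \frac{1}{5} \cdot 4\right) = - 13 \left(2 + \frac{4}{5}\right) = \left(-13\right) \frac{14}{5} = - \frac{182}{5} \approx -36.4$)
$\sqrt{S + w} = \sqrt{- \frac{4737}{2369} - \frac{182}{5}} = \sqrt{- \frac{454843}{11845}} = \frac{i \sqrt{5387615335}}{11845}$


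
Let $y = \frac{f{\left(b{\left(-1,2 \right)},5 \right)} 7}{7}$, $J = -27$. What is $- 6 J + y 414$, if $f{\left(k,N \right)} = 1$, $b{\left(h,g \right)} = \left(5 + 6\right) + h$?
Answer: $576$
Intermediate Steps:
$b{\left(h,g \right)} = 11 + h$
$y = 1$ ($y = \frac{1 \cdot 7}{7} = 7 \cdot \frac{1}{7} = 1$)
$- 6 J + y 414 = \left(-6\right) \left(-27\right) + 1 \cdot 414 = 162 + 414 = 576$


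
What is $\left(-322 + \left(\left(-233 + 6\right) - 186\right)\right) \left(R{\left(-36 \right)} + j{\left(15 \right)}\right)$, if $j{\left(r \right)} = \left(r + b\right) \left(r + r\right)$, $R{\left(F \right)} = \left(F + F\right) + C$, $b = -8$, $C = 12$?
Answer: $-110250$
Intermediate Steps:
$R{\left(F \right)} = 12 + 2 F$ ($R{\left(F \right)} = \left(F + F\right) + 12 = 2 F + 12 = 12 + 2 F$)
$j{\left(r \right)} = 2 r \left(-8 + r\right)$ ($j{\left(r \right)} = \left(r - 8\right) \left(r + r\right) = \left(-8 + r\right) 2 r = 2 r \left(-8 + r\right)$)
$\left(-322 + \left(\left(-233 + 6\right) - 186\right)\right) \left(R{\left(-36 \right)} + j{\left(15 \right)}\right) = \left(-322 + \left(\left(-233 + 6\right) - 186\right)\right) \left(\left(12 + 2 \left(-36\right)\right) + 2 \cdot 15 \left(-8 + 15\right)\right) = \left(-322 - 413\right) \left(\left(12 - 72\right) + 2 \cdot 15 \cdot 7\right) = \left(-322 - 413\right) \left(-60 + 210\right) = \left(-735\right) 150 = -110250$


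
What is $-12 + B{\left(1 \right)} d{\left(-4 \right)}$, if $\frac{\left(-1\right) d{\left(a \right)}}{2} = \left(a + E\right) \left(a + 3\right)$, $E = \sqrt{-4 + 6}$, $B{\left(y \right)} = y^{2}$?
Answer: $-20 + 2 \sqrt{2} \approx -17.172$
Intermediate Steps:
$E = \sqrt{2} \approx 1.4142$
$d{\left(a \right)} = - 2 \left(3 + a\right) \left(a + \sqrt{2}\right)$ ($d{\left(a \right)} = - 2 \left(a + \sqrt{2}\right) \left(a + 3\right) = - 2 \left(a + \sqrt{2}\right) \left(3 + a\right) = - 2 \left(3 + a\right) \left(a + \sqrt{2}\right)$)
$-12 + B{\left(1 \right)} d{\left(-4 \right)} = -12 + 1^{2} \left(\left(-6\right) \left(-4\right) - 6 \sqrt{2} - 2 \left(-4\right)^{2} - - 8 \sqrt{2}\right) = -12 + 1 \left(24 - 6 \sqrt{2} - 32 + 8 \sqrt{2}\right) = -12 + 1 \left(-8 + 2 \sqrt{2}\right) = -12 - \left(8 - 2 \sqrt{2}\right) = -20 + 2 \sqrt{2}$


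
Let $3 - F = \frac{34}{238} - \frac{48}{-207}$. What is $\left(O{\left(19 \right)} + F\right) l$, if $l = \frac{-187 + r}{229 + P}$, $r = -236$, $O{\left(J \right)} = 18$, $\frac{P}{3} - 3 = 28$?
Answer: $- \frac{702321}{25921} \approx -27.095$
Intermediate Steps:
$P = 93$ ($P = 9 + 3 \cdot 28 = 9 + 84 = 93$)
$l = - \frac{423}{322}$ ($l = \frac{-187 - 236}{229 + 93} = - \frac{423}{322} \approx -1.3137$)
$F = \frac{1268}{483}$ ($F = 3 - \left(\frac{34}{238} - \frac{48}{-207}\right) = 3 - \left(34 \cdot \frac{1}{238} - - \frac{16}{69}\right) = 3 - \left(\frac{1}{7} + \frac{16}{69}\right) = 3 - \frac{181}{483} = \frac{1268}{483} \approx 2.6253$)
$\left(O{\left(19 \right)} + F\right) l = \left(18 + \frac{1268}{483}\right) \left(- \frac{423}{322}\right) = \frac{9962}{483} \left(- \frac{423}{322}\right) = - \frac{702321}{25921}$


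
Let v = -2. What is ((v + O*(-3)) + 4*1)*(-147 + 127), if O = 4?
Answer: 200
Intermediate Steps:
((v + O*(-3)) + 4*1)*(-147 + 127) = ((-2 + 4*(-3)) + 4*1)*(-147 + 127) = ((-2 - 12) + 4)*(-20) = (-14 + 4)*(-20) = -10*(-20) = 200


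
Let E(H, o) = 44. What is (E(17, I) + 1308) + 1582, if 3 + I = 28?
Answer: 2934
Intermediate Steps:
I = 25 (I = -3 + 28 = 25)
(E(17, I) + 1308) + 1582 = (44 + 1308) + 1582 = 1352 + 1582 = 2934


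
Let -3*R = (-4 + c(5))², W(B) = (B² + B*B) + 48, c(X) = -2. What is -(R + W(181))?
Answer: -65558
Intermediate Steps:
W(B) = 48 + 2*B² (W(B) = (B² + B²) + 48 = 2*B² + 48 = 48 + 2*B²)
R = -12 (R = -(-4 - 2)²/3 = -⅓*(-6)² = -⅓*36 = -12)
-(R + W(181)) = -(-12 + (48 + 2*181²)) = -(-12 + (48 + 2*32761)) = -(-12 + (48 + 65522)) = -(-12 + 65570) = -1*65558 = -65558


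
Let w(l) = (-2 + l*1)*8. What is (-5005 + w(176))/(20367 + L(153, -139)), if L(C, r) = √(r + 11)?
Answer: -73585971/414814817 + 28904*I*√2/414814817 ≈ -0.17739 + 9.8541e-5*I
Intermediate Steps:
L(C, r) = √(11 + r)
w(l) = -16 + 8*l (w(l) = (-2 + l)*8 = -16 + 8*l)
(-5005 + w(176))/(20367 + L(153, -139)) = (-5005 + (-16 + 8*176))/(20367 + √(11 - 139)) = (-5005 + (-16 + 1408))/(20367 + √(-128)) = (-5005 + 1392)/(20367 + 8*I*√2) = -3613/(20367 + 8*I*√2)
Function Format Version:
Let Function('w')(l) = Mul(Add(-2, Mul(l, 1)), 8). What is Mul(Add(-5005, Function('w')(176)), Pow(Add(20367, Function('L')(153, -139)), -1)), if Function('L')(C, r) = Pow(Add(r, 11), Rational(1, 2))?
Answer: Add(Rational(-73585971, 414814817), Mul(Rational(28904, 414814817), I, Pow(2, Rational(1, 2)))) ≈ Add(-0.17739, Mul(9.8541e-5, I))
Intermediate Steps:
Function('L')(C, r) = Pow(Add(11, r), Rational(1, 2))
Function('w')(l) = Add(-16, Mul(8, l)) (Function('w')(l) = Mul(Add(-2, l), 8) = Add(-16, Mul(8, l)))
Mul(Add(-5005, Function('w')(176)), Pow(Add(20367, Function('L')(153, -139)), -1)) = Mul(Add(-5005, Add(-16, Mul(8, 176))), Pow(Add(20367, Pow(Add(11, -139), Rational(1, 2))), -1)) = Mul(Add(-5005, Add(-16, 1408)), Pow(Add(20367, Pow(-128, Rational(1, 2))), -1)) = Mul(Add(-5005, 1392), Pow(Add(20367, Mul(8, I, Pow(2, Rational(1, 2)))), -1)) = Mul(-3613, Pow(Add(20367, Mul(8, I, Pow(2, Rational(1, 2)))), -1))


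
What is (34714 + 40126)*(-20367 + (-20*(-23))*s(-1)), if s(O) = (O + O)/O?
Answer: -1455413480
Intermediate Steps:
s(O) = 2 (s(O) = (2*O)/O = 2)
(34714 + 40126)*(-20367 + (-20*(-23))*s(-1)) = (34714 + 40126)*(-20367 - 20*(-23)*2) = 74840*(-20367 + 460*2) = 74840*(-20367 + 920) = 74840*(-19447) = -1455413480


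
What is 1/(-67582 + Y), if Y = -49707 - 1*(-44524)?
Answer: -1/72765 ≈ -1.3743e-5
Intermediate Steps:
Y = -5183 (Y = -49707 + 44524 = -5183)
1/(-67582 + Y) = 1/(-67582 - 5183) = 1/(-72765) = -1/72765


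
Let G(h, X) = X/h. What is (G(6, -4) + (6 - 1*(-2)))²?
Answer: 484/9 ≈ 53.778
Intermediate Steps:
(G(6, -4) + (6 - 1*(-2)))² = (-4/6 + (6 - 1*(-2)))² = (-4*⅙ + (6 + 2))² = (-⅔ + 8)² = (22/3)² = 484/9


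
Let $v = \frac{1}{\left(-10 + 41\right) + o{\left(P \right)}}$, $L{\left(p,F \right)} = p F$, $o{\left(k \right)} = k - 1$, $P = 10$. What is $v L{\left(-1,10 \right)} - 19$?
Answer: $- \frac{77}{4} \approx -19.25$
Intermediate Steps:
$o{\left(k \right)} = -1 + k$ ($o{\left(k \right)} = k - 1 = -1 + k$)
$L{\left(p,F \right)} = F p$
$v = \frac{1}{40}$ ($v = \frac{1}{\left(-10 + 41\right) + \left(-1 + 10\right)} = \frac{1}{31 + 9} = \frac{1}{40} \approx 0.025$)
$v L{\left(-1,10 \right)} - 19 = \frac{10 \left(-1\right)}{40} - 19 = \frac{1}{40} \left(-10\right) - 19 = - \frac{1}{4} - 19 = - \frac{77}{4}$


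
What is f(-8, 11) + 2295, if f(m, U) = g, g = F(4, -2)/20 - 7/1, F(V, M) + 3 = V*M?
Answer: 45749/20 ≈ 2287.4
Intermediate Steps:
F(V, M) = -3 + M*V (F(V, M) = -3 + V*M = -3 + M*V)
g = -151/20 (g = (-3 - 2*4)/20 - 7/1 = (-3 - 8)*(1/20) - 7*1 = -11*1/20 - 7 = -11/20 - 7 = -151/20 ≈ -7.5500)
f(m, U) = -151/20
f(-8, 11) + 2295 = -151/20 + 2295 = 45749/20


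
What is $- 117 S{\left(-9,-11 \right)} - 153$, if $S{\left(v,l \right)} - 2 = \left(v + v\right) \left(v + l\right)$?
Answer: $-42507$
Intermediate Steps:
$S{\left(v,l \right)} = 2 + 2 v \left(l + v\right)$ ($S{\left(v,l \right)} = 2 + \left(v + v\right) \left(v + l\right) = 2 + 2 v \left(l + v\right)$)
$- 117 S{\left(-9,-11 \right)} - 153 = - 117 \left(2 + 2 \left(-9\right)^{2} + 2 \left(-11\right) \left(-9\right)\right) - 153 = - 117 \left(2 + 2 \cdot 81 + 198\right) - 153 = - 117 \left(2 + 162 + 198\right) - 153 = \left(-117\right) 362 - 153 = -42354 - 153 = -42507$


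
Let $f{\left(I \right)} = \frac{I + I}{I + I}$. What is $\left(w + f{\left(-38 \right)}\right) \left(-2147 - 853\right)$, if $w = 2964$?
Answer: $-8895000$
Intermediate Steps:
$f{\left(I \right)} = 1$ ($f{\left(I \right)} = \frac{2 I}{2 I} = 2 I \frac{1}{2 I} = 1$)
$\left(w + f{\left(-38 \right)}\right) \left(-2147 - 853\right) = \left(2964 + 1\right) \left(-2147 - 853\right) = 2965 \left(-3000\right) = -8895000$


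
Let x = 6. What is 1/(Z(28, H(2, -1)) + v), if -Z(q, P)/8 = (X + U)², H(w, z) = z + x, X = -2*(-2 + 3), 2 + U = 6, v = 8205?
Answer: 1/8173 ≈ 0.00012235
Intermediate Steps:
U = 4 (U = -2 + 6 = 4)
X = -2 (X = -2*1 = -2)
H(w, z) = 6 + z (H(w, z) = z + 6 = 6 + z)
Z(q, P) = -32 (Z(q, P) = -8*(-2 + 4)² = -8*2² = -8*4 = -32)
1/(Z(28, H(2, -1)) + v) = 1/(-32 + 8205) = 1/8173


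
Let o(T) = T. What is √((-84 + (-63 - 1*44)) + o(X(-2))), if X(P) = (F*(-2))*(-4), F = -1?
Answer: I*√199 ≈ 14.107*I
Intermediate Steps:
X(P) = -8 (X(P) = -1*(-2)*(-4) = 2*(-4) = -8)
√((-84 + (-63 - 1*44)) + o(X(-2))) = √((-84 + (-63 - 1*44)) - 8) = √((-84 + (-63 - 44)) - 8) = √((-84 - 107) - 8) = √(-191 - 8) = √(-199) = I*√199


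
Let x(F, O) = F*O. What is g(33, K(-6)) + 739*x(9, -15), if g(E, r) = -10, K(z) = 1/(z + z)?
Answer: -99775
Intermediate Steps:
K(z) = 1/(2*z)
g(33, K(-6)) + 739*x(9, -15) = -10 + 739*(9*(-15)) = -10 + 739*(-135) = -10 - 99765 = -99775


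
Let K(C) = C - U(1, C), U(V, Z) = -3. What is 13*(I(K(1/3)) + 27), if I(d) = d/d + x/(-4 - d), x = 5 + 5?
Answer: 3809/11 ≈ 346.27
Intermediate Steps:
x = 10
K(C) = 3 + C (K(C) = C - 1*(-3) = C + 3 = 3 + C)
I(d) = 1 + 10/(-4 - d) (I(d) = d/d + 10/(-4 - d) = 1 + 10/(-4 - d))
13*(I(K(1/3)) + 27) = 13*((-6 + (3 + 1/3))/(4 + (3 + 1/3)) + 27) = 13*((-6 + 10/3)/(4 + 10/3) + 27) = 13*(-8/3/(22/3) + 27) = 13*((3/22)*(-8/3) + 27) = 13*(-4/11 + 27) = 13*(293/11) = 3809/11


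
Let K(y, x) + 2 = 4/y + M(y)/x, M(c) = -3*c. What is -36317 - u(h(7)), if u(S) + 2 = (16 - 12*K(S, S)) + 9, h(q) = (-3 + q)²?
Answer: -36397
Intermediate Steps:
K(y, x) = -2 + 4/y - 3*y/x (K(y, x) = -2 + (4/y + (-3*y)/x) = -2 + (4/y - 3*y/x) = -2 + 4/y - 3*y/x)
u(S) = 83 - 48/S (u(S) = -2 + ((16 - 12*(-2 + 4/S - 3*S/S)) + 9) = -2 + ((16 - 12*(-2 + 4/S - 3)) + 9) = -2 + ((16 - 12*(-5 + 4/S)) + 9) = -2 + ((16 + (60 - 48/S)) + 9) = -2 + ((76 - 48/S) + 9) = -2 + (85 - 48/S) = 83 - 48/S)
-36317 - u(h(7)) = -36317 - (83 - 48/(-3 + 7)²) = -36317 - (83 - 48/(4²)) = -36317 - (83 - 48/16) = -36317 - (83 - 48*1/16) = -36317 - (83 - 3) = -36317 - 1*80 = -36317 - 80 = -36397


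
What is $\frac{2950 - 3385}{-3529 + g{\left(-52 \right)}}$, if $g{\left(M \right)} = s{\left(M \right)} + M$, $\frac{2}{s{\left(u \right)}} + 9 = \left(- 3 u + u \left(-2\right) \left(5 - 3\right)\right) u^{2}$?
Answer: $\frac{28543163}{234972567} \approx 0.12147$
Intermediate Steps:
$s{\left(u \right)} = \frac{2}{-9 - 7 u^{3}}$ ($s{\left(u \right)} = \frac{2}{-9 + \left(- 3 u + u \left(-2\right) \left(5 - 3\right)\right) u^{2}} = \frac{2}{-9 + \left(- 3 u + - 2 u 2\right) u^{2}} = \frac{2}{-9 + \left(- 3 u - 4 u\right) u^{2}} = \frac{2}{-9 + - 7 u u^{2}} = \frac{2}{-9 - 7 u^{3}}$)
$g{\left(M \right)} = M - \frac{2}{9 + 7 M^{3}}$ ($g{\left(M \right)} = - \frac{2}{9 + 7 M^{3}} + M = M - \frac{2}{9 + 7 M^{3}}$)
$\frac{2950 - 3385}{-3529 + g{\left(-52 \right)}} = \frac{2950 - 3385}{-3529 - \left(52 + \frac{2}{9 + 7 \left(-52\right)^{3}}\right)} = - \frac{435}{-3529 - \left(52 + \frac{2}{9 + 7 \left(-140608\right)}\right)} = - \frac{435}{-3529 - \left(52 + \frac{2}{9 - 984256}\right)} = - \frac{435}{-3529 - \left(52 + \frac{2}{-984247}\right)} = - \frac{435}{-3529 - \frac{51180842}{984247}} = - \frac{435}{- \frac{3524588505}{984247}} = \left(-435\right) \left(- \frac{984247}{3524588505}\right) = \frac{28543163}{234972567}$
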